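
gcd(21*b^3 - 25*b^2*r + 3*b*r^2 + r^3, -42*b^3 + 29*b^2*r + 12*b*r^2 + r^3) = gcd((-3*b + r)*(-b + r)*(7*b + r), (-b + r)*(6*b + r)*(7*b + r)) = -7*b^2 + 6*b*r + r^2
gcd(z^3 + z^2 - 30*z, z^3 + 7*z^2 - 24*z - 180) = z^2 + z - 30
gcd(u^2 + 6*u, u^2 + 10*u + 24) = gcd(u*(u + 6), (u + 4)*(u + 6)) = u + 6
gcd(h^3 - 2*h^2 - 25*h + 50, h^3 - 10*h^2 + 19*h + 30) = h - 5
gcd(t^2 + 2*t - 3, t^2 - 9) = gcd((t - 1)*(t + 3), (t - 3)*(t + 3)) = t + 3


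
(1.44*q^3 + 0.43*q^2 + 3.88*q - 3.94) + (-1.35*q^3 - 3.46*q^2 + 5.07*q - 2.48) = 0.0899999999999999*q^3 - 3.03*q^2 + 8.95*q - 6.42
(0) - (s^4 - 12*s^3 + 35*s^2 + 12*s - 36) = -s^4 + 12*s^3 - 35*s^2 - 12*s + 36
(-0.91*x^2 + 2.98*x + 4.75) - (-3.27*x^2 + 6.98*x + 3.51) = 2.36*x^2 - 4.0*x + 1.24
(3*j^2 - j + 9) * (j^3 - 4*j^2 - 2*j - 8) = 3*j^5 - 13*j^4 + 7*j^3 - 58*j^2 - 10*j - 72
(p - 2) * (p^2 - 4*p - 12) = p^3 - 6*p^2 - 4*p + 24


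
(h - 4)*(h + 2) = h^2 - 2*h - 8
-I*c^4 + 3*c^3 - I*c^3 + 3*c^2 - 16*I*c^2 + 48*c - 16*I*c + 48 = (c - 4*I)*(c + 3*I)*(c + 4*I)*(-I*c - I)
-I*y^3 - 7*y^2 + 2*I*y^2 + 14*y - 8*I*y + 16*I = (y - 2)*(y - 8*I)*(-I*y + 1)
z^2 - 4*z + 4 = (z - 2)^2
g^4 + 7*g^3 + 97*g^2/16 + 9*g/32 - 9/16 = (g - 1/4)*(g + 1/2)*(g + 3/4)*(g + 6)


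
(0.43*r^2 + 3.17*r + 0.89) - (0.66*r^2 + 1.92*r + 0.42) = -0.23*r^2 + 1.25*r + 0.47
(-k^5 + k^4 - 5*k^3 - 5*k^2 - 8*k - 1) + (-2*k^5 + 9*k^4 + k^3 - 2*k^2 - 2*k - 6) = -3*k^5 + 10*k^4 - 4*k^3 - 7*k^2 - 10*k - 7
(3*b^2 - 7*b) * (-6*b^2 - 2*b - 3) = -18*b^4 + 36*b^3 + 5*b^2 + 21*b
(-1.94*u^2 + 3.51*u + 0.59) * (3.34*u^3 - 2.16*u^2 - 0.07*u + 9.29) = -6.4796*u^5 + 15.9138*u^4 - 5.4752*u^3 - 19.5427*u^2 + 32.5666*u + 5.4811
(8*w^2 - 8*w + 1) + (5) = 8*w^2 - 8*w + 6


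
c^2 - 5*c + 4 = (c - 4)*(c - 1)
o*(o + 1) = o^2 + o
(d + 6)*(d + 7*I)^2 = d^3 + 6*d^2 + 14*I*d^2 - 49*d + 84*I*d - 294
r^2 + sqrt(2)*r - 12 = (r - 2*sqrt(2))*(r + 3*sqrt(2))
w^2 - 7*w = w*(w - 7)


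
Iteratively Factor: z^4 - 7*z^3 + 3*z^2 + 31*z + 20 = (z - 4)*(z^3 - 3*z^2 - 9*z - 5) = (z - 4)*(z + 1)*(z^2 - 4*z - 5) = (z - 4)*(z + 1)^2*(z - 5)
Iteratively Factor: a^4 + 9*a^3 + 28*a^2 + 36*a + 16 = (a + 1)*(a^3 + 8*a^2 + 20*a + 16) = (a + 1)*(a + 4)*(a^2 + 4*a + 4) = (a + 1)*(a + 2)*(a + 4)*(a + 2)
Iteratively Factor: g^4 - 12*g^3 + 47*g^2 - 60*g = (g - 4)*(g^3 - 8*g^2 + 15*g) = (g - 5)*(g - 4)*(g^2 - 3*g) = g*(g - 5)*(g - 4)*(g - 3)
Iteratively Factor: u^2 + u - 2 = (u - 1)*(u + 2)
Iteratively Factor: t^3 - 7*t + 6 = (t + 3)*(t^2 - 3*t + 2) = (t - 1)*(t + 3)*(t - 2)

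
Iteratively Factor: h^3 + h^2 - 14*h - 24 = (h - 4)*(h^2 + 5*h + 6) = (h - 4)*(h + 2)*(h + 3)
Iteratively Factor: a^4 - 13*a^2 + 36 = (a - 3)*(a^3 + 3*a^2 - 4*a - 12) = (a - 3)*(a + 3)*(a^2 - 4) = (a - 3)*(a - 2)*(a + 3)*(a + 2)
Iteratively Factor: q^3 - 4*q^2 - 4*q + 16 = (q + 2)*(q^2 - 6*q + 8) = (q - 2)*(q + 2)*(q - 4)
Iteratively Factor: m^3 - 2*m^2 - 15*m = (m + 3)*(m^2 - 5*m) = m*(m + 3)*(m - 5)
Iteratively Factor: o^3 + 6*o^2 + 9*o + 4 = (o + 1)*(o^2 + 5*o + 4) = (o + 1)*(o + 4)*(o + 1)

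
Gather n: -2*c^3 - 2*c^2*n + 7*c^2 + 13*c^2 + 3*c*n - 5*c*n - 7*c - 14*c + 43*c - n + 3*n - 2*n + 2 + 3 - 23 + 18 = -2*c^3 + 20*c^2 + 22*c + n*(-2*c^2 - 2*c)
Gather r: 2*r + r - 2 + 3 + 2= 3*r + 3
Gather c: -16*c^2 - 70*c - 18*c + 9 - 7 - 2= -16*c^2 - 88*c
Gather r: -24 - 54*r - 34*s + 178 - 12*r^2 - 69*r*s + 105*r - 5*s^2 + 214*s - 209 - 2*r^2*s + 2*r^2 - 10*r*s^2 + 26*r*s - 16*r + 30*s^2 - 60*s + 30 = r^2*(-2*s - 10) + r*(-10*s^2 - 43*s + 35) + 25*s^2 + 120*s - 25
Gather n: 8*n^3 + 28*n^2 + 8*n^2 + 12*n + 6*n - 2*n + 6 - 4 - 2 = 8*n^3 + 36*n^2 + 16*n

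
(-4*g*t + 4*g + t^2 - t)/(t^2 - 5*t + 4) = (-4*g + t)/(t - 4)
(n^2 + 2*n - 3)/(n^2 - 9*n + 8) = (n + 3)/(n - 8)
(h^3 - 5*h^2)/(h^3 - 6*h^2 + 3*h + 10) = h^2/(h^2 - h - 2)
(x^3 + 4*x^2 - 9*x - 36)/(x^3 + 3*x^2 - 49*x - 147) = (x^2 + x - 12)/(x^2 - 49)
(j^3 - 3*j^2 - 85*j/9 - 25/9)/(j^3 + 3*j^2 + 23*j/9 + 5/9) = (j - 5)/(j + 1)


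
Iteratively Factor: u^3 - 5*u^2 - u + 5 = (u + 1)*(u^2 - 6*u + 5) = (u - 1)*(u + 1)*(u - 5)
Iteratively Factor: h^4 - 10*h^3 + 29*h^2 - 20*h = (h - 5)*(h^3 - 5*h^2 + 4*h) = h*(h - 5)*(h^2 - 5*h + 4) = h*(h - 5)*(h - 4)*(h - 1)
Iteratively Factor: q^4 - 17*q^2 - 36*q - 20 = (q + 2)*(q^3 - 2*q^2 - 13*q - 10) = (q + 1)*(q + 2)*(q^2 - 3*q - 10) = (q - 5)*(q + 1)*(q + 2)*(q + 2)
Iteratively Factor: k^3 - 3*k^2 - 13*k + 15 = (k - 5)*(k^2 + 2*k - 3) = (k - 5)*(k - 1)*(k + 3)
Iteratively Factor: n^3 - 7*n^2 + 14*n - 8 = (n - 4)*(n^2 - 3*n + 2) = (n - 4)*(n - 1)*(n - 2)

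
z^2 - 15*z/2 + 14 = (z - 4)*(z - 7/2)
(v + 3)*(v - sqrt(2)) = v^2 - sqrt(2)*v + 3*v - 3*sqrt(2)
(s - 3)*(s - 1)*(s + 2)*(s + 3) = s^4 + s^3 - 11*s^2 - 9*s + 18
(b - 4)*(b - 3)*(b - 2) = b^3 - 9*b^2 + 26*b - 24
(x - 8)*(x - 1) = x^2 - 9*x + 8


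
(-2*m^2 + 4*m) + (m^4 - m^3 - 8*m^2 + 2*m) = m^4 - m^3 - 10*m^2 + 6*m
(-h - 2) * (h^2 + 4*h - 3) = -h^3 - 6*h^2 - 5*h + 6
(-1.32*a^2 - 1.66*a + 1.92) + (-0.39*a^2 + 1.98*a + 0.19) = -1.71*a^2 + 0.32*a + 2.11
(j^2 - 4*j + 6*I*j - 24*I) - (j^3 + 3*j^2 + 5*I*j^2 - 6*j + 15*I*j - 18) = -j^3 - 2*j^2 - 5*I*j^2 + 2*j - 9*I*j + 18 - 24*I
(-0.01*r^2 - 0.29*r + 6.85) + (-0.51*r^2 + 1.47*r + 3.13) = -0.52*r^2 + 1.18*r + 9.98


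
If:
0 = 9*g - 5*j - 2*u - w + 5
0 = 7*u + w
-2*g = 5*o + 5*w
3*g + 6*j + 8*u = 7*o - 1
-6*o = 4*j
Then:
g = -1155/2329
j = 168/2329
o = -112/2329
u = -82/2329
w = 574/2329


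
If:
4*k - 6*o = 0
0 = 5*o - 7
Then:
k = 21/10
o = 7/5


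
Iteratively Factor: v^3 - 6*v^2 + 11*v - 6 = (v - 1)*(v^2 - 5*v + 6) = (v - 3)*(v - 1)*(v - 2)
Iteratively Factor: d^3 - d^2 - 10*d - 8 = (d + 2)*(d^2 - 3*d - 4) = (d - 4)*(d + 2)*(d + 1)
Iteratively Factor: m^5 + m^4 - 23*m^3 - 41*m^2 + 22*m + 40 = (m + 2)*(m^4 - m^3 - 21*m^2 + m + 20) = (m + 2)*(m + 4)*(m^3 - 5*m^2 - m + 5) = (m - 1)*(m + 2)*(m + 4)*(m^2 - 4*m - 5) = (m - 1)*(m + 1)*(m + 2)*(m + 4)*(m - 5)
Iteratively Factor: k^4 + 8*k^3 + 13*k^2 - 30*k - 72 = (k + 4)*(k^3 + 4*k^2 - 3*k - 18) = (k + 3)*(k + 4)*(k^2 + k - 6) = (k - 2)*(k + 3)*(k + 4)*(k + 3)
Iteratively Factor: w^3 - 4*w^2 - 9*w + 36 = (w + 3)*(w^2 - 7*w + 12) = (w - 3)*(w + 3)*(w - 4)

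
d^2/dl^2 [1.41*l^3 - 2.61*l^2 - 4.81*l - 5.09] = 8.46*l - 5.22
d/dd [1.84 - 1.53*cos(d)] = 1.53*sin(d)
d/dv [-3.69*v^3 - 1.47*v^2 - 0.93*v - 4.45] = -11.07*v^2 - 2.94*v - 0.93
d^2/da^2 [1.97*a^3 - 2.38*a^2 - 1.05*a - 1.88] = 11.82*a - 4.76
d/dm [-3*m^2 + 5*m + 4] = 5 - 6*m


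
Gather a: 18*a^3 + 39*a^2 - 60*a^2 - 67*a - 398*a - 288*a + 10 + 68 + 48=18*a^3 - 21*a^2 - 753*a + 126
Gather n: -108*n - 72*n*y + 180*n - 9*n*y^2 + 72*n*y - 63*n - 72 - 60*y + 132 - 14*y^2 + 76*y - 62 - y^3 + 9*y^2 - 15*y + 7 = n*(9 - 9*y^2) - y^3 - 5*y^2 + y + 5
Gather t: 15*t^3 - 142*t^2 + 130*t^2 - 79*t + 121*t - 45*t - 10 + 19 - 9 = 15*t^3 - 12*t^2 - 3*t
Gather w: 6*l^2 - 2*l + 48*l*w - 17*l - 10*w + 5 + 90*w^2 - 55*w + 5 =6*l^2 - 19*l + 90*w^2 + w*(48*l - 65) + 10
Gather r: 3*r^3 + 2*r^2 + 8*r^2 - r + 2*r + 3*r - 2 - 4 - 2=3*r^3 + 10*r^2 + 4*r - 8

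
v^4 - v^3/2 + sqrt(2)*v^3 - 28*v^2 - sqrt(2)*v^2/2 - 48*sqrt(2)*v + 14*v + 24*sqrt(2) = (v - 1/2)*(v - 4*sqrt(2))*(v + 2*sqrt(2))*(v + 3*sqrt(2))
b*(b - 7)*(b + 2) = b^3 - 5*b^2 - 14*b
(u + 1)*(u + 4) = u^2 + 5*u + 4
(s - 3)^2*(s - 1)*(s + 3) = s^4 - 4*s^3 - 6*s^2 + 36*s - 27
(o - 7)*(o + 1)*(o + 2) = o^3 - 4*o^2 - 19*o - 14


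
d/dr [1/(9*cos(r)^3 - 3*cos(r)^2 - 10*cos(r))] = (27*sin(r) - 10*sin(r)/cos(r)^2 - 6*tan(r))/(9*sin(r)^2 + 3*cos(r) + 1)^2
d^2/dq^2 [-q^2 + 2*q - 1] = -2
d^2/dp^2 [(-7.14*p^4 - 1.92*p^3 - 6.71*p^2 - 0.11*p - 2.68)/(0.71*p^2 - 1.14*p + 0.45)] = (-7.198548*p^6 + 34.674696*p^5 - 69.362244*p^4 + 43.868486*p^3 - 6.68329800000001*p^2 + 10.893222*p - 8.083746)/(0.357911*p^6 - 1.724022*p^5 + 3.448683*p^4 - 3.666924*p^3 + 2.185785*p^2 - 0.69255*p + 0.091125)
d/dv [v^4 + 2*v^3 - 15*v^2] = 2*v*(2*v^2 + 3*v - 15)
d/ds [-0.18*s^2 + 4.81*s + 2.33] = 4.81 - 0.36*s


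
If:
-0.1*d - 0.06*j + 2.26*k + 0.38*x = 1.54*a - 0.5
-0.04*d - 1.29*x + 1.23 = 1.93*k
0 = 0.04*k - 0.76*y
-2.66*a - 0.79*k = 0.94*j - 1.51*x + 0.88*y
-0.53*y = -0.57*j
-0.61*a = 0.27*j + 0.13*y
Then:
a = -0.01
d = 12.15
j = 0.01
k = 0.29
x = 0.15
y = 0.02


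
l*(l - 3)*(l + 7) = l^3 + 4*l^2 - 21*l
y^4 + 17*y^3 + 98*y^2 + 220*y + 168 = (y + 2)^2*(y + 6)*(y + 7)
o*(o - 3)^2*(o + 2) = o^4 - 4*o^3 - 3*o^2 + 18*o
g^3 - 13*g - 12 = (g - 4)*(g + 1)*(g + 3)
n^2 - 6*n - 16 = (n - 8)*(n + 2)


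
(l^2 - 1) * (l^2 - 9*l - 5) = l^4 - 9*l^3 - 6*l^2 + 9*l + 5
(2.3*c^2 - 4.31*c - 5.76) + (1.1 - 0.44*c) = 2.3*c^2 - 4.75*c - 4.66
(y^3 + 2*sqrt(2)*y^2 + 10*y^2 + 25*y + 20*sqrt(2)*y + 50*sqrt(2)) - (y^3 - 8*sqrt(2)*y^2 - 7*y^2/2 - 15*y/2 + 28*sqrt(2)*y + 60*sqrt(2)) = 27*y^2/2 + 10*sqrt(2)*y^2 - 8*sqrt(2)*y + 65*y/2 - 10*sqrt(2)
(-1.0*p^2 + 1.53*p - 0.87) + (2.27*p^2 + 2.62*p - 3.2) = 1.27*p^2 + 4.15*p - 4.07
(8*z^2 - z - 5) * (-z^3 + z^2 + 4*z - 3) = -8*z^5 + 9*z^4 + 36*z^3 - 33*z^2 - 17*z + 15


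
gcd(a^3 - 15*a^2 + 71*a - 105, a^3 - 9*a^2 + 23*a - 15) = a^2 - 8*a + 15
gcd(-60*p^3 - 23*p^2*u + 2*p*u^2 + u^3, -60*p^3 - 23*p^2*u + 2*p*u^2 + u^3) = 60*p^3 + 23*p^2*u - 2*p*u^2 - u^3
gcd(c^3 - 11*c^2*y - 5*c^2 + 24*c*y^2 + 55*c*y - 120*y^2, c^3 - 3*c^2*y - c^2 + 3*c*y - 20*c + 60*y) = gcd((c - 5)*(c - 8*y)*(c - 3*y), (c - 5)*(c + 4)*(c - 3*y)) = -c^2 + 3*c*y + 5*c - 15*y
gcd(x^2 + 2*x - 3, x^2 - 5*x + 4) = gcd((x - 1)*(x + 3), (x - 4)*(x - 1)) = x - 1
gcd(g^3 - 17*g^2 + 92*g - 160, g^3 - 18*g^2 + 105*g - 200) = g^2 - 13*g + 40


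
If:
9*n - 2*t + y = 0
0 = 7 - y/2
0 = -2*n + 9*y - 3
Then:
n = 123/2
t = 1135/4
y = 14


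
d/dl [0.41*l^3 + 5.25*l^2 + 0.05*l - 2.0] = 1.23*l^2 + 10.5*l + 0.05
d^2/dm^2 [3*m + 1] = 0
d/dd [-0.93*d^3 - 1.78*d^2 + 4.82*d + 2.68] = -2.79*d^2 - 3.56*d + 4.82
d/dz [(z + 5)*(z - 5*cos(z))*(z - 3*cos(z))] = (z + 5)*(z - 5*cos(z))*(3*sin(z) + 1) + (z + 5)*(z - 3*cos(z))*(5*sin(z) + 1) + (z - 5*cos(z))*(z - 3*cos(z))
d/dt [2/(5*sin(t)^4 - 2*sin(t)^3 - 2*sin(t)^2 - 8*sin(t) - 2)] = 4*(-10*sin(t)^3 + 3*sin(t)^2 + 2*sin(t) + 4)*cos(t)/(-5*sin(t)^4 + 2*sin(t)^3 + 2*sin(t)^2 + 8*sin(t) + 2)^2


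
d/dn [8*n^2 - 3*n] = 16*n - 3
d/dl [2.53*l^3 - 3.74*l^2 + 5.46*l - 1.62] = 7.59*l^2 - 7.48*l + 5.46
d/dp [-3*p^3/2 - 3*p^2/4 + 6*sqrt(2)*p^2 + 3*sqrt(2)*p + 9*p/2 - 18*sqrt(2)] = -9*p^2/2 - 3*p/2 + 12*sqrt(2)*p + 3*sqrt(2) + 9/2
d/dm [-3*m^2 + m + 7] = 1 - 6*m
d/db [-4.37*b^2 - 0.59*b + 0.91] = -8.74*b - 0.59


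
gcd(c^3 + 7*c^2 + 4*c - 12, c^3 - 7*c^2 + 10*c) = 1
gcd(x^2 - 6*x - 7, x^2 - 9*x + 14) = x - 7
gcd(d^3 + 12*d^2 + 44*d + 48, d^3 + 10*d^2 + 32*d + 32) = d^2 + 6*d + 8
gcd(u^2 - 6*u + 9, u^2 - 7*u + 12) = u - 3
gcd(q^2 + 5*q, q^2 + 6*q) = q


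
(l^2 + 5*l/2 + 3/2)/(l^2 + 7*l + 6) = (l + 3/2)/(l + 6)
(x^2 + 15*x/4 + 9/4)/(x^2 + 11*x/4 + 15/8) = 2*(4*x^2 + 15*x + 9)/(8*x^2 + 22*x + 15)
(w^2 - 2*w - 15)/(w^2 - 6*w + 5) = (w + 3)/(w - 1)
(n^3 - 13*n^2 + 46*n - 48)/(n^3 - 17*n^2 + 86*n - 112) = (n - 3)/(n - 7)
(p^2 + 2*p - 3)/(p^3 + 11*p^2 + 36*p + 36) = (p - 1)/(p^2 + 8*p + 12)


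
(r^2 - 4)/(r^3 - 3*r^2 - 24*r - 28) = (r - 2)/(r^2 - 5*r - 14)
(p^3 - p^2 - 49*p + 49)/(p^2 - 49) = p - 1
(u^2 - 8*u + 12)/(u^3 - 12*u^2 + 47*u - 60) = (u^2 - 8*u + 12)/(u^3 - 12*u^2 + 47*u - 60)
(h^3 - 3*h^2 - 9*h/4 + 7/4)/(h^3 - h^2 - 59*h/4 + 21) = (2*h^2 + h - 1)/(2*h^2 + 5*h - 12)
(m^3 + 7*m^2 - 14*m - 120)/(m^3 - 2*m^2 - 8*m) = (m^2 + 11*m + 30)/(m*(m + 2))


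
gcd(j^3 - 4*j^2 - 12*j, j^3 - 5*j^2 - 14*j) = j^2 + 2*j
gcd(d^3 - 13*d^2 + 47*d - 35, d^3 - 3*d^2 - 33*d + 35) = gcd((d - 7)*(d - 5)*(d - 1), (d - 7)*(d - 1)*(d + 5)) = d^2 - 8*d + 7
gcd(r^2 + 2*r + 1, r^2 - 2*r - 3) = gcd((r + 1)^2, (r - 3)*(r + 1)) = r + 1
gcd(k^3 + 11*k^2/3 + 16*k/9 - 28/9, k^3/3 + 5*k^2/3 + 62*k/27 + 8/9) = 1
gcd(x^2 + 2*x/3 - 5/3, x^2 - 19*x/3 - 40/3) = x + 5/3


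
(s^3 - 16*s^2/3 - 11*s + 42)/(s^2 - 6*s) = s + 2/3 - 7/s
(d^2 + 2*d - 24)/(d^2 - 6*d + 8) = (d + 6)/(d - 2)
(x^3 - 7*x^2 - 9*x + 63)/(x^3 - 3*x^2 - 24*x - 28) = (x^2 - 9)/(x^2 + 4*x + 4)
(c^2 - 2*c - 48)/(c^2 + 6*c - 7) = (c^2 - 2*c - 48)/(c^2 + 6*c - 7)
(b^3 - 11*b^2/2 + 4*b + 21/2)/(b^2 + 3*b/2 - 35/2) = (b^2 - 2*b - 3)/(b + 5)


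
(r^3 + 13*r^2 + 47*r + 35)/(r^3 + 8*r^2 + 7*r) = (r + 5)/r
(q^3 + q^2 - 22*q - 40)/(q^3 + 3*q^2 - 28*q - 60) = (q + 4)/(q + 6)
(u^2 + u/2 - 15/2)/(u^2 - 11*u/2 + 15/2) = (u + 3)/(u - 3)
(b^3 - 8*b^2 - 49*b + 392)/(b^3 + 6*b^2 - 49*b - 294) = (b - 8)/(b + 6)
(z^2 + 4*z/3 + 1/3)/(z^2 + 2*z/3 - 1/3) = (3*z + 1)/(3*z - 1)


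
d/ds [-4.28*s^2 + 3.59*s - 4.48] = 3.59 - 8.56*s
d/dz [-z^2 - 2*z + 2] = -2*z - 2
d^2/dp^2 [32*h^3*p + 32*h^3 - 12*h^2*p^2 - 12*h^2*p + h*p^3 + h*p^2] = 2*h*(-12*h + 3*p + 1)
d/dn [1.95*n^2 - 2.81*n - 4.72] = 3.9*n - 2.81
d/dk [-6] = 0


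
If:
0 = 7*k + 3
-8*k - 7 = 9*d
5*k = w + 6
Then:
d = -25/63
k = -3/7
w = -57/7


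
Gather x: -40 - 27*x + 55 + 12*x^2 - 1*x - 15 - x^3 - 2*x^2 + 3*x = -x^3 + 10*x^2 - 25*x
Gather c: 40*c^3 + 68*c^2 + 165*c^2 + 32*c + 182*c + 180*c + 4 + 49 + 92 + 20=40*c^3 + 233*c^2 + 394*c + 165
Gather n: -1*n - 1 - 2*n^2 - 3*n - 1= -2*n^2 - 4*n - 2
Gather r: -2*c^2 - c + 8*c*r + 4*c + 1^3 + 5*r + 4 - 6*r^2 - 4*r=-2*c^2 + 3*c - 6*r^2 + r*(8*c + 1) + 5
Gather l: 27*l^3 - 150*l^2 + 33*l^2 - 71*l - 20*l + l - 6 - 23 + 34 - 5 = 27*l^3 - 117*l^2 - 90*l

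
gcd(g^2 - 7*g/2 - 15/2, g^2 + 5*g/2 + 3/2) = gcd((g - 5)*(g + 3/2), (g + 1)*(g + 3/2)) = g + 3/2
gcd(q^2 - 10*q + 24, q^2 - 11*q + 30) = q - 6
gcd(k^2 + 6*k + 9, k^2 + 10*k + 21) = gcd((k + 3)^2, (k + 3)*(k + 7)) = k + 3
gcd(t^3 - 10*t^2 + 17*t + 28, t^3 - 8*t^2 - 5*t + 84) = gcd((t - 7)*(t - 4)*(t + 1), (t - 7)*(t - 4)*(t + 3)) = t^2 - 11*t + 28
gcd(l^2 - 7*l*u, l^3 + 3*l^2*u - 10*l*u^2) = l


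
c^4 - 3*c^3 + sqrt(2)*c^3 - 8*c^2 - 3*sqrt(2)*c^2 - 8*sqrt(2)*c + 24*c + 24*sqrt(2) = (c - 3)*(c - 2*sqrt(2))*(c + sqrt(2))*(c + 2*sqrt(2))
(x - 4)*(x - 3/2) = x^2 - 11*x/2 + 6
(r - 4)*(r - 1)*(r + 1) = r^3 - 4*r^2 - r + 4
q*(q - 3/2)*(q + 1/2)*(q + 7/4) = q^4 + 3*q^3/4 - 5*q^2/2 - 21*q/16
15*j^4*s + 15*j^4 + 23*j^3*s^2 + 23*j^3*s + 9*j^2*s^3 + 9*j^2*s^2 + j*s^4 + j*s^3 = (j + s)*(3*j + s)*(5*j + s)*(j*s + j)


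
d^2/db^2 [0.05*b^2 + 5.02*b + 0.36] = 0.100000000000000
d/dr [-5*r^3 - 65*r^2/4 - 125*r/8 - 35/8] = -15*r^2 - 65*r/2 - 125/8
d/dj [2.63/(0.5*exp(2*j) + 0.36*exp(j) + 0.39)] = (-2.63*exp(j) - 0.9468)*exp(j)/(0.5*exp(2*j) + 0.36*exp(j) + 0.39)^2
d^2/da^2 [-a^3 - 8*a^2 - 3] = -6*a - 16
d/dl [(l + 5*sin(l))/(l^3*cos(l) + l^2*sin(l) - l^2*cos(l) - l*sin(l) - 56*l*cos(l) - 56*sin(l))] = (l^4*sin(l) - l^3*sin(l) - 3*l^3*cos(l) + 5*l^3 - 57*l^2*sin(l) - 15*l^2*sin(2*l)/2 + 2*l^2*cos(l) - 5*l^2 + 5*sqrt(2)*l*sin(2*l + pi/4) + 56*l*cos(l) - 285*l - 56*sin(l) + 140*sin(2*l) - 5*cos(2*l)/2 + 5/2)/((l - 8)^2*(l + 7)^2*(l*cos(l) + sin(l))^2)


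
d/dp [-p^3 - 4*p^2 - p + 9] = -3*p^2 - 8*p - 1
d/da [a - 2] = 1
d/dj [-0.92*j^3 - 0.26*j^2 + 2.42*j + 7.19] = -2.76*j^2 - 0.52*j + 2.42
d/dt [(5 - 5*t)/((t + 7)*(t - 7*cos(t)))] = 5*((t - 1)*(t + 7)*(7*sin(t) + 1) + (t - 1)*(t - 7*cos(t)) - (t + 7)*(t - 7*cos(t)))/((t + 7)^2*(t - 7*cos(t))^2)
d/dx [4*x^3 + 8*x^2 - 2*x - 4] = 12*x^2 + 16*x - 2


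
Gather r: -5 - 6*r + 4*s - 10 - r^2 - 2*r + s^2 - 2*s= -r^2 - 8*r + s^2 + 2*s - 15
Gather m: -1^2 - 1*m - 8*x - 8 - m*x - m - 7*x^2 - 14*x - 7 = m*(-x - 2) - 7*x^2 - 22*x - 16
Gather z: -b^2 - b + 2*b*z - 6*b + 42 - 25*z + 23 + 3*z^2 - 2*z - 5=-b^2 - 7*b + 3*z^2 + z*(2*b - 27) + 60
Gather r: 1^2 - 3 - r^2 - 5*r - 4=-r^2 - 5*r - 6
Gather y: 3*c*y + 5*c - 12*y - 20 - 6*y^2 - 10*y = 5*c - 6*y^2 + y*(3*c - 22) - 20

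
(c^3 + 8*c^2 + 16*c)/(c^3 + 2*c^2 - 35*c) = (c^2 + 8*c + 16)/(c^2 + 2*c - 35)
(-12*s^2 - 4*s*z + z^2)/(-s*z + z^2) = (12*s^2 + 4*s*z - z^2)/(z*(s - z))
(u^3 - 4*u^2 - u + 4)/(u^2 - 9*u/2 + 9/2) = 2*(u^3 - 4*u^2 - u + 4)/(2*u^2 - 9*u + 9)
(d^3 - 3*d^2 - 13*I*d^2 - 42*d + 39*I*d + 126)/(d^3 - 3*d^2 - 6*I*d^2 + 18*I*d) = (d - 7*I)/d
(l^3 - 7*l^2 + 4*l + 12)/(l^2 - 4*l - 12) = (l^2 - l - 2)/(l + 2)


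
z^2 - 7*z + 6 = (z - 6)*(z - 1)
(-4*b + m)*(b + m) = -4*b^2 - 3*b*m + m^2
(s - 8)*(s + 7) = s^2 - s - 56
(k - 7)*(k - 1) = k^2 - 8*k + 7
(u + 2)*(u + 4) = u^2 + 6*u + 8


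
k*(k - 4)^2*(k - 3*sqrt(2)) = k^4 - 8*k^3 - 3*sqrt(2)*k^3 + 16*k^2 + 24*sqrt(2)*k^2 - 48*sqrt(2)*k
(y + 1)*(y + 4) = y^2 + 5*y + 4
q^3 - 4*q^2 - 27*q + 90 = (q - 6)*(q - 3)*(q + 5)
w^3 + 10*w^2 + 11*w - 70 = (w - 2)*(w + 5)*(w + 7)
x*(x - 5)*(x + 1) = x^3 - 4*x^2 - 5*x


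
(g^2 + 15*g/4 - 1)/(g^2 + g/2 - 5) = (4*g^2 + 15*g - 4)/(2*(2*g^2 + g - 10))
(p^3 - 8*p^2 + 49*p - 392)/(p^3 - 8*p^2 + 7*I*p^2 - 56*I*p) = (p - 7*I)/p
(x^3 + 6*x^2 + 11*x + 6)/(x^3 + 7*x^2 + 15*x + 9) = (x + 2)/(x + 3)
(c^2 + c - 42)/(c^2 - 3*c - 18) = (c + 7)/(c + 3)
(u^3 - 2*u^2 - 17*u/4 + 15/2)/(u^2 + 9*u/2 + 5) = (4*u^2 - 16*u + 15)/(2*(2*u + 5))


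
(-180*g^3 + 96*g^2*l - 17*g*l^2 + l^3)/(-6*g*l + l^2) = 30*g^2/l - 11*g + l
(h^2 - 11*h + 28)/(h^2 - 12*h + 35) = (h - 4)/(h - 5)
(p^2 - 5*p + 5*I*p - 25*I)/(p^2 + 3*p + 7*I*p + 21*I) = (p^2 + 5*p*(-1 + I) - 25*I)/(p^2 + p*(3 + 7*I) + 21*I)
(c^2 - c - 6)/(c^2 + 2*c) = (c - 3)/c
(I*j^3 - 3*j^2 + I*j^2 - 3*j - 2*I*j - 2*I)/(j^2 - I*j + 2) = (I*j^2 + j*(-2 + I) - 2)/(j - 2*I)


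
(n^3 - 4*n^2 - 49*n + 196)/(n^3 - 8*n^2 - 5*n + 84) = (n + 7)/(n + 3)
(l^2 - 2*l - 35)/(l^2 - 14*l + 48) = (l^2 - 2*l - 35)/(l^2 - 14*l + 48)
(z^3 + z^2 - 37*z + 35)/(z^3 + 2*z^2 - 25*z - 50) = (z^2 + 6*z - 7)/(z^2 + 7*z + 10)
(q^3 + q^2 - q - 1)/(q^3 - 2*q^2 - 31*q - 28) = (q^2 - 1)/(q^2 - 3*q - 28)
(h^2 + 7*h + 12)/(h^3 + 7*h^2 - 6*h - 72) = (h + 3)/(h^2 + 3*h - 18)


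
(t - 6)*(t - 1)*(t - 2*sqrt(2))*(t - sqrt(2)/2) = t^4 - 7*t^3 - 5*sqrt(2)*t^3/2 + 8*t^2 + 35*sqrt(2)*t^2/2 - 15*sqrt(2)*t - 14*t + 12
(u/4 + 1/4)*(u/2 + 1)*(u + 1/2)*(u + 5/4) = u^4/8 + 19*u^3/32 + 63*u^2/64 + 43*u/64 + 5/32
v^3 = v^3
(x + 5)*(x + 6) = x^2 + 11*x + 30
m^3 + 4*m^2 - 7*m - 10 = (m - 2)*(m + 1)*(m + 5)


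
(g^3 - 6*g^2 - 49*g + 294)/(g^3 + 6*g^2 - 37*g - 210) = (g - 7)/(g + 5)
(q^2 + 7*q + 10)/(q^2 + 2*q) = (q + 5)/q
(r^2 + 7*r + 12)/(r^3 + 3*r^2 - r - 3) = (r + 4)/(r^2 - 1)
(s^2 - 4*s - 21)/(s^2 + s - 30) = (s^2 - 4*s - 21)/(s^2 + s - 30)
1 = 1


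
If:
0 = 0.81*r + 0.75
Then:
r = -0.93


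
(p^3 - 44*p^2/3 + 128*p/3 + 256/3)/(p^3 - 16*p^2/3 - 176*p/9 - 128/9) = 3*(p - 8)/(3*p + 4)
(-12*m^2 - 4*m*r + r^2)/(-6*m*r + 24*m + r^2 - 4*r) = (2*m + r)/(r - 4)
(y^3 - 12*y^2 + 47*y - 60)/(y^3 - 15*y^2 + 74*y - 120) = (y - 3)/(y - 6)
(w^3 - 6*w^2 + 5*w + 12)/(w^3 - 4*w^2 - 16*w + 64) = (w^2 - 2*w - 3)/(w^2 - 16)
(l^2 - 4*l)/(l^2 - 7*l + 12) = l/(l - 3)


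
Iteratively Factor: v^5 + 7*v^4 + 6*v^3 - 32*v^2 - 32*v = (v + 1)*(v^4 + 6*v^3 - 32*v) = (v + 1)*(v + 4)*(v^3 + 2*v^2 - 8*v) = (v - 2)*(v + 1)*(v + 4)*(v^2 + 4*v) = (v - 2)*(v + 1)*(v + 4)^2*(v)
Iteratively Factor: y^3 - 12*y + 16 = (y - 2)*(y^2 + 2*y - 8) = (y - 2)^2*(y + 4)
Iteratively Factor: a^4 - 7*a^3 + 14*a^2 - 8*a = (a - 2)*(a^3 - 5*a^2 + 4*a) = (a - 2)*(a - 1)*(a^2 - 4*a) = a*(a - 2)*(a - 1)*(a - 4)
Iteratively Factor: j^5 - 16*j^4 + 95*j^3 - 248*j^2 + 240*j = (j - 4)*(j^4 - 12*j^3 + 47*j^2 - 60*j) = (j - 4)*(j - 3)*(j^3 - 9*j^2 + 20*j) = (j - 4)^2*(j - 3)*(j^2 - 5*j) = j*(j - 4)^2*(j - 3)*(j - 5)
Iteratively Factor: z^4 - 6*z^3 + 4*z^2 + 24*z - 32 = (z + 2)*(z^3 - 8*z^2 + 20*z - 16) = (z - 4)*(z + 2)*(z^2 - 4*z + 4) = (z - 4)*(z - 2)*(z + 2)*(z - 2)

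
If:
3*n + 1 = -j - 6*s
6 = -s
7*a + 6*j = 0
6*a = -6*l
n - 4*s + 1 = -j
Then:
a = 330/7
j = -55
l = -330/7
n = 30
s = -6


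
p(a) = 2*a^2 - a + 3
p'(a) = 4*a - 1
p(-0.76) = 4.92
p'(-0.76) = -4.04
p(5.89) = 66.49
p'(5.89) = 22.56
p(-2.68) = 20.04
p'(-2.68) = -11.72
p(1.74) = 7.32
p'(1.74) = 5.96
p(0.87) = 3.64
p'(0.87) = 2.48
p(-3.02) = 24.26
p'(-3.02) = -13.08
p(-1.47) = 8.79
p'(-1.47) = -6.88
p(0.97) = 3.91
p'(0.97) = 2.88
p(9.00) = 156.00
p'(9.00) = 35.00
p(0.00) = 3.00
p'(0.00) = -1.00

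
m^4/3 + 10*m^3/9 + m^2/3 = m^2*(m/3 + 1)*(m + 1/3)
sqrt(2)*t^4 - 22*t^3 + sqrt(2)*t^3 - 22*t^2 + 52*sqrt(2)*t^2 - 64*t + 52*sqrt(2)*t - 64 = (t - 8*sqrt(2))*(t - 2*sqrt(2))*(t - sqrt(2))*(sqrt(2)*t + sqrt(2))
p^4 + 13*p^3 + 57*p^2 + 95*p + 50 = (p + 1)*(p + 2)*(p + 5)^2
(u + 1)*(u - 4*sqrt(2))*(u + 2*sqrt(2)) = u^3 - 2*sqrt(2)*u^2 + u^2 - 16*u - 2*sqrt(2)*u - 16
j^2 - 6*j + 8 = (j - 4)*(j - 2)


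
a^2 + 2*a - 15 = (a - 3)*(a + 5)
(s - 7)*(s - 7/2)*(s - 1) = s^3 - 23*s^2/2 + 35*s - 49/2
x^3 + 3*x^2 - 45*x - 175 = (x - 7)*(x + 5)^2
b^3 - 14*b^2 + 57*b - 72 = (b - 8)*(b - 3)^2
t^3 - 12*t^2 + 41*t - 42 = (t - 7)*(t - 3)*(t - 2)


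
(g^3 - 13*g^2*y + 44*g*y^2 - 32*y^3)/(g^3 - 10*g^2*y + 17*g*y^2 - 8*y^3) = (-g + 4*y)/(-g + y)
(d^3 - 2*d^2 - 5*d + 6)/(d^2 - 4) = (d^2 - 4*d + 3)/(d - 2)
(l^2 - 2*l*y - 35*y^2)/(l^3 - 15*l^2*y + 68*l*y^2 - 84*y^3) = (l + 5*y)/(l^2 - 8*l*y + 12*y^2)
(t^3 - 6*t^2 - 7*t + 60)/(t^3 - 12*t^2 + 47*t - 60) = (t + 3)/(t - 3)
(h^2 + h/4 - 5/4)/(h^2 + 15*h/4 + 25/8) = 2*(h - 1)/(2*h + 5)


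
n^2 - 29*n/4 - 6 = (n - 8)*(n + 3/4)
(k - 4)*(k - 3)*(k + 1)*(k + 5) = k^4 - k^3 - 25*k^2 + 37*k + 60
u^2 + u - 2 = (u - 1)*(u + 2)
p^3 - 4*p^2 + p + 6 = (p - 3)*(p - 2)*(p + 1)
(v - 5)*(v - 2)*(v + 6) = v^3 - v^2 - 32*v + 60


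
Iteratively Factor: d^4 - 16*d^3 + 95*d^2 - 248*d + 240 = (d - 5)*(d^3 - 11*d^2 + 40*d - 48) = (d - 5)*(d - 4)*(d^2 - 7*d + 12) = (d - 5)*(d - 4)*(d - 3)*(d - 4)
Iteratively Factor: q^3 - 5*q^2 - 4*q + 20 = (q - 5)*(q^2 - 4) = (q - 5)*(q + 2)*(q - 2)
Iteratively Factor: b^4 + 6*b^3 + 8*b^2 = (b)*(b^3 + 6*b^2 + 8*b) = b^2*(b^2 + 6*b + 8) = b^2*(b + 2)*(b + 4)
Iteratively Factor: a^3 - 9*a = (a)*(a^2 - 9) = a*(a - 3)*(a + 3)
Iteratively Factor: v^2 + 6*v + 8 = (v + 4)*(v + 2)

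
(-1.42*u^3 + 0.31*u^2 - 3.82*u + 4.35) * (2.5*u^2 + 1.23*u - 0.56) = -3.55*u^5 - 0.9716*u^4 - 8.3735*u^3 + 6.0028*u^2 + 7.4897*u - 2.436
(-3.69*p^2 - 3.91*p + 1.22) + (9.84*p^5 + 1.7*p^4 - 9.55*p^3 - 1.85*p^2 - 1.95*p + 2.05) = 9.84*p^5 + 1.7*p^4 - 9.55*p^3 - 5.54*p^2 - 5.86*p + 3.27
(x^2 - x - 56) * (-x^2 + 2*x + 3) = -x^4 + 3*x^3 + 57*x^2 - 115*x - 168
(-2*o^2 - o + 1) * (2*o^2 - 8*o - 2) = -4*o^4 + 14*o^3 + 14*o^2 - 6*o - 2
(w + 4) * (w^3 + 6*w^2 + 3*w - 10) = w^4 + 10*w^3 + 27*w^2 + 2*w - 40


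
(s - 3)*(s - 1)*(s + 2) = s^3 - 2*s^2 - 5*s + 6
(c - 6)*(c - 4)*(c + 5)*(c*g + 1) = c^4*g - 5*c^3*g + c^3 - 26*c^2*g - 5*c^2 + 120*c*g - 26*c + 120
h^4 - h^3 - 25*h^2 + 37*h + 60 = (h - 4)*(h - 3)*(h + 1)*(h + 5)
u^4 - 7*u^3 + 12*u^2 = u^2*(u - 4)*(u - 3)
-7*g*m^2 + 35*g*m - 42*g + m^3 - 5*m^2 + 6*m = (-7*g + m)*(m - 3)*(m - 2)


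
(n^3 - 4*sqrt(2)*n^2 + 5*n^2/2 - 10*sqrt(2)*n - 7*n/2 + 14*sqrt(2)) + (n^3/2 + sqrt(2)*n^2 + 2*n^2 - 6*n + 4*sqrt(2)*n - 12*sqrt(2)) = 3*n^3/2 - 3*sqrt(2)*n^2 + 9*n^2/2 - 19*n/2 - 6*sqrt(2)*n + 2*sqrt(2)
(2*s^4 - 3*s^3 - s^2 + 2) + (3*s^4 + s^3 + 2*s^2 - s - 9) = 5*s^4 - 2*s^3 + s^2 - s - 7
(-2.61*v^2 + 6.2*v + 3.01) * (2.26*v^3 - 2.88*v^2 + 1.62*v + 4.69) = -5.8986*v^5 + 21.5288*v^4 - 15.2816*v^3 - 10.8657*v^2 + 33.9542*v + 14.1169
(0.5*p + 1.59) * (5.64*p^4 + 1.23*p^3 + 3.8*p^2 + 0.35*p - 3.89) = 2.82*p^5 + 9.5826*p^4 + 3.8557*p^3 + 6.217*p^2 - 1.3885*p - 6.1851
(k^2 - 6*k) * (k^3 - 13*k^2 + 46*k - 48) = k^5 - 19*k^4 + 124*k^3 - 324*k^2 + 288*k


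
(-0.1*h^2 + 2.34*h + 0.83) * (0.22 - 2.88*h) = 0.288*h^3 - 6.7612*h^2 - 1.8756*h + 0.1826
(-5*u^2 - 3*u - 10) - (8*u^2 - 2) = -13*u^2 - 3*u - 8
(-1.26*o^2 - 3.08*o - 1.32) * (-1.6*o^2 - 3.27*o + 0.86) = 2.016*o^4 + 9.0482*o^3 + 11.1*o^2 + 1.6676*o - 1.1352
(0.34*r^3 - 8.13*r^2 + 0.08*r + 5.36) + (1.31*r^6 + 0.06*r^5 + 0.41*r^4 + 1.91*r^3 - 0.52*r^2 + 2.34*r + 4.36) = 1.31*r^6 + 0.06*r^5 + 0.41*r^4 + 2.25*r^3 - 8.65*r^2 + 2.42*r + 9.72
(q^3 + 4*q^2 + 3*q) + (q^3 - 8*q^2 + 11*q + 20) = 2*q^3 - 4*q^2 + 14*q + 20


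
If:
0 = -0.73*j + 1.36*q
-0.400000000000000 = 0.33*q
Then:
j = -2.26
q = -1.21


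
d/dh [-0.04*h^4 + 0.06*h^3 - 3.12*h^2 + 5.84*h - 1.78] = -0.16*h^3 + 0.18*h^2 - 6.24*h + 5.84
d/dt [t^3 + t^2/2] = t*(3*t + 1)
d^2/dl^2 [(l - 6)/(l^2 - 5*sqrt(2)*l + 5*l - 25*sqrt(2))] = 2*((l - 6)*(2*l - 5*sqrt(2) + 5)^2 + (-3*l + 1 + 5*sqrt(2))*(l^2 - 5*sqrt(2)*l + 5*l - 25*sqrt(2)))/(l^2 - 5*sqrt(2)*l + 5*l - 25*sqrt(2))^3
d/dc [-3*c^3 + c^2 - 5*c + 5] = -9*c^2 + 2*c - 5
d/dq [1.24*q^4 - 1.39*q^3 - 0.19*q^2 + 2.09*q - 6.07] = 4.96*q^3 - 4.17*q^2 - 0.38*q + 2.09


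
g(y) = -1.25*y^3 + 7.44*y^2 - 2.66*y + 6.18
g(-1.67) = 37.19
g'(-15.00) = -1069.61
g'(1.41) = 10.87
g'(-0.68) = -14.51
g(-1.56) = 33.18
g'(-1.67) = -37.97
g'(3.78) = 0.00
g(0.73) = 7.72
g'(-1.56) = -35.00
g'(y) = -3.75*y^2 + 14.88*y - 2.66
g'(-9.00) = -440.33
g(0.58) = 6.90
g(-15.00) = 5938.83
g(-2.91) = 107.73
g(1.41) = 13.72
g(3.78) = 34.92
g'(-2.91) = -77.72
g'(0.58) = 4.71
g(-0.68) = 11.82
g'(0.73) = 6.20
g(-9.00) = 1544.01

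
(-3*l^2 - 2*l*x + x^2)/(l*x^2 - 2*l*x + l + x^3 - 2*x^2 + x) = (-3*l + x)/(x^2 - 2*x + 1)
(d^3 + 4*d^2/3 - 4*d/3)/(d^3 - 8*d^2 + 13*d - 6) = d*(3*d^2 + 4*d - 4)/(3*(d^3 - 8*d^2 + 13*d - 6))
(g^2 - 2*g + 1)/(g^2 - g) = (g - 1)/g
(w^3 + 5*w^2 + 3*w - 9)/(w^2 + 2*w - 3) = w + 3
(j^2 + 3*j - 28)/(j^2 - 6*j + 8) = (j + 7)/(j - 2)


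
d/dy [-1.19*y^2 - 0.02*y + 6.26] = -2.38*y - 0.02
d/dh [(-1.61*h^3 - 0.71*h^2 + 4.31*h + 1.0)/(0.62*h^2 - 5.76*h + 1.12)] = (-0.9982*h^4 + 18.5472*h^3 - 3.9922*h^2 - 2.8304*h + 10.5872)/(0.3844*h^4 - 7.1424*h^3 + 34.5664*h^2 - 12.9024*h + 1.2544)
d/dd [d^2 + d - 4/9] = 2*d + 1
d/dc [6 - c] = -1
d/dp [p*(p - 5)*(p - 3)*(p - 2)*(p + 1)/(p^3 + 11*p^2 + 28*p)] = 2*(p^5 + 12*p^4 - 43*p^3 - 263*p^2 + 618*p + 179)/(p^4 + 22*p^3 + 177*p^2 + 616*p + 784)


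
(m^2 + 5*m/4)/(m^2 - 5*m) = (m + 5/4)/(m - 5)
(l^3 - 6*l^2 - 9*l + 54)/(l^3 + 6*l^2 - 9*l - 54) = (l - 6)/(l + 6)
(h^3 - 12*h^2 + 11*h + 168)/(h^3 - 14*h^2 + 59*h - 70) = (h^2 - 5*h - 24)/(h^2 - 7*h + 10)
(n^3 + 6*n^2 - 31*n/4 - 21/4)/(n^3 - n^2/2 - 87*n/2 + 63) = (n + 1/2)/(n - 6)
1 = 1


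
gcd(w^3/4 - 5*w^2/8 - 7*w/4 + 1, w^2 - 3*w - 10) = w + 2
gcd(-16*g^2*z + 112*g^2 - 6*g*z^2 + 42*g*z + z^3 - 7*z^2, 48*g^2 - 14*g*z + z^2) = -8*g + z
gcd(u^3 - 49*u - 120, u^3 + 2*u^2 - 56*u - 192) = u - 8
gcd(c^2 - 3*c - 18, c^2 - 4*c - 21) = c + 3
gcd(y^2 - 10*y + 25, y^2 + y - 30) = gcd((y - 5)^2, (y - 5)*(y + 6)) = y - 5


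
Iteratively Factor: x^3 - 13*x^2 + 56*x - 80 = (x - 4)*(x^2 - 9*x + 20) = (x - 5)*(x - 4)*(x - 4)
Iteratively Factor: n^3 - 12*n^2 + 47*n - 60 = (n - 5)*(n^2 - 7*n + 12) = (n - 5)*(n - 4)*(n - 3)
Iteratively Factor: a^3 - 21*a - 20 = (a - 5)*(a^2 + 5*a + 4) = (a - 5)*(a + 1)*(a + 4)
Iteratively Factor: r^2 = (r)*(r)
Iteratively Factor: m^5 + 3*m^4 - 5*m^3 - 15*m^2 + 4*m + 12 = (m - 1)*(m^4 + 4*m^3 - m^2 - 16*m - 12) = (m - 2)*(m - 1)*(m^3 + 6*m^2 + 11*m + 6) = (m - 2)*(m - 1)*(m + 2)*(m^2 + 4*m + 3) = (m - 2)*(m - 1)*(m + 1)*(m + 2)*(m + 3)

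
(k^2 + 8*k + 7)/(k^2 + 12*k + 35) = (k + 1)/(k + 5)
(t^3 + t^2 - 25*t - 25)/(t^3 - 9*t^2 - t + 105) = (t^2 + 6*t + 5)/(t^2 - 4*t - 21)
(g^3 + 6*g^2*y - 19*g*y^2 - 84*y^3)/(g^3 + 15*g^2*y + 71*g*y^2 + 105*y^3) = (g - 4*y)/(g + 5*y)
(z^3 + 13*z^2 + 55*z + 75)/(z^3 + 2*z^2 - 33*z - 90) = (z + 5)/(z - 6)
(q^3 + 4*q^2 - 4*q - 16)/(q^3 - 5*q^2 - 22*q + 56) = (q + 2)/(q - 7)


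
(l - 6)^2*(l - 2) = l^3 - 14*l^2 + 60*l - 72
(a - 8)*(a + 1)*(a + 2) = a^3 - 5*a^2 - 22*a - 16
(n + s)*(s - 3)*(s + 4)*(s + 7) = n*s^3 + 8*n*s^2 - 5*n*s - 84*n + s^4 + 8*s^3 - 5*s^2 - 84*s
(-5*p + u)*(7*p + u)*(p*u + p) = -35*p^3*u - 35*p^3 + 2*p^2*u^2 + 2*p^2*u + p*u^3 + p*u^2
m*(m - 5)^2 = m^3 - 10*m^2 + 25*m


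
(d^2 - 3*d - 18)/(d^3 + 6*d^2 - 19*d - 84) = (d - 6)/(d^2 + 3*d - 28)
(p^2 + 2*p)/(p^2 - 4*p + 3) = p*(p + 2)/(p^2 - 4*p + 3)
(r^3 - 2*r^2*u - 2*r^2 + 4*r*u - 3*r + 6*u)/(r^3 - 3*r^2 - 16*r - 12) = (r^2 - 2*r*u - 3*r + 6*u)/(r^2 - 4*r - 12)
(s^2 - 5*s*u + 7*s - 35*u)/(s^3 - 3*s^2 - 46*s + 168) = (s - 5*u)/(s^2 - 10*s + 24)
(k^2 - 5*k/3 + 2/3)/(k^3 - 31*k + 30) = (k - 2/3)/(k^2 + k - 30)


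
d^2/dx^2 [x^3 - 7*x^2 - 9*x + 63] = 6*x - 14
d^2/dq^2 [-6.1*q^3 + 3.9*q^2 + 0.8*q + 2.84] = 7.8 - 36.6*q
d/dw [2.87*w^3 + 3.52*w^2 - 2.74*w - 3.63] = 8.61*w^2 + 7.04*w - 2.74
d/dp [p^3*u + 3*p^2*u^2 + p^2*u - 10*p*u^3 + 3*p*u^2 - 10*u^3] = u*(3*p^2 + 6*p*u + 2*p - 10*u^2 + 3*u)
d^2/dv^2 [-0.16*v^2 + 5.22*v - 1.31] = -0.320000000000000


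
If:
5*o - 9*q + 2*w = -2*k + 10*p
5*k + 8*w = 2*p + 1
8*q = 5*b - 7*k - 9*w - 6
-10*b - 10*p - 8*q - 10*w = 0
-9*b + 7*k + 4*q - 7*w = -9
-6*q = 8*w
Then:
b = 3067/2436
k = -2/609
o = -12227/6090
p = -1549/1218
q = 155/609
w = -155/812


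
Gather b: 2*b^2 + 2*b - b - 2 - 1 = 2*b^2 + b - 3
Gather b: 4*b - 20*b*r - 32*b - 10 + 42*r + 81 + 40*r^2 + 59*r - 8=b*(-20*r - 28) + 40*r^2 + 101*r + 63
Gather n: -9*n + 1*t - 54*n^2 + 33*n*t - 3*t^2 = -54*n^2 + n*(33*t - 9) - 3*t^2 + t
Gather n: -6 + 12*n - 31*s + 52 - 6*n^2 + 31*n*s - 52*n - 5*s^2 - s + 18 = -6*n^2 + n*(31*s - 40) - 5*s^2 - 32*s + 64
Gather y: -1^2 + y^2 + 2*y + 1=y^2 + 2*y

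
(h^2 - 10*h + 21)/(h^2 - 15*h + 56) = (h - 3)/(h - 8)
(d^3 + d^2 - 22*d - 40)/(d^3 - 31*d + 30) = (d^2 + 6*d + 8)/(d^2 + 5*d - 6)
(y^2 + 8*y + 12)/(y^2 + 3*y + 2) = (y + 6)/(y + 1)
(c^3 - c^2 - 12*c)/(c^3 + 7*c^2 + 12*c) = (c - 4)/(c + 4)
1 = 1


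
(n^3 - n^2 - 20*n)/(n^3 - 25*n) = (n + 4)/(n + 5)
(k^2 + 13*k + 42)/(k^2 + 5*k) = (k^2 + 13*k + 42)/(k*(k + 5))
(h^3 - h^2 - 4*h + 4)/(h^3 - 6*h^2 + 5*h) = (h^2 - 4)/(h*(h - 5))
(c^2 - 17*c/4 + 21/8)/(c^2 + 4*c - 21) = (8*c^2 - 34*c + 21)/(8*(c^2 + 4*c - 21))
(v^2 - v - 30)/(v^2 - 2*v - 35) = (v - 6)/(v - 7)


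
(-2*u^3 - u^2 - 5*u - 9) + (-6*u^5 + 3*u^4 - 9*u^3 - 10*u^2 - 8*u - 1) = -6*u^5 + 3*u^4 - 11*u^3 - 11*u^2 - 13*u - 10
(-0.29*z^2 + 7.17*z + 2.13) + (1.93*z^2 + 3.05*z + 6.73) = 1.64*z^2 + 10.22*z + 8.86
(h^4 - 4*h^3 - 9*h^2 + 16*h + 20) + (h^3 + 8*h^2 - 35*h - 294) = h^4 - 3*h^3 - h^2 - 19*h - 274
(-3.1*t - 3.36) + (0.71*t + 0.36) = -2.39*t - 3.0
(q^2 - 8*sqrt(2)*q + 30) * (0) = 0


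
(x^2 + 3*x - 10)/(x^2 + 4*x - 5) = (x - 2)/(x - 1)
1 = 1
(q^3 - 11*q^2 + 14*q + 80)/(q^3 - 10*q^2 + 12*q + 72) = (q^2 - 13*q + 40)/(q^2 - 12*q + 36)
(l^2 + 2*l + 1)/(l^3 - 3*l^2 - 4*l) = (l + 1)/(l*(l - 4))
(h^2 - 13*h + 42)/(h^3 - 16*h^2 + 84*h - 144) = (h - 7)/(h^2 - 10*h + 24)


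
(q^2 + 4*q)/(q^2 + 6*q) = (q + 4)/(q + 6)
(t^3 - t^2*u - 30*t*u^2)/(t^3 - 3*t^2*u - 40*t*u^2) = (t - 6*u)/(t - 8*u)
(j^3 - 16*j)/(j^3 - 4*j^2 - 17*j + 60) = j*(j - 4)/(j^2 - 8*j + 15)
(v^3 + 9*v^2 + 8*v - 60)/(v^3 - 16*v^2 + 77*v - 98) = (v^2 + 11*v + 30)/(v^2 - 14*v + 49)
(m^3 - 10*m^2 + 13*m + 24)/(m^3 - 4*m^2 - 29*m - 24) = (m - 3)/(m + 3)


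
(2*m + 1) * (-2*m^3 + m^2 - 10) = -4*m^4 + m^2 - 20*m - 10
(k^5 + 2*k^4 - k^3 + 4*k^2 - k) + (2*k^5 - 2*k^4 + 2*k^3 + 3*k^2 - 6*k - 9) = 3*k^5 + k^3 + 7*k^2 - 7*k - 9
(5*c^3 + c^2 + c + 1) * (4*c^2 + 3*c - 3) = 20*c^5 + 19*c^4 - 8*c^3 + 4*c^2 - 3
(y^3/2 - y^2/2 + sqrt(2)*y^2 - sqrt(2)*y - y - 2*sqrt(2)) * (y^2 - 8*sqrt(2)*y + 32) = y^5/2 - 3*sqrt(2)*y^4 - y^4/2 - y^3 + 3*sqrt(2)*y^3 + 38*sqrt(2)*y^2 - 32*sqrt(2)*y - 64*sqrt(2)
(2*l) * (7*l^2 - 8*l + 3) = 14*l^3 - 16*l^2 + 6*l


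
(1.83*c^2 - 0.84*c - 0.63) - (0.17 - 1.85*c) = 1.83*c^2 + 1.01*c - 0.8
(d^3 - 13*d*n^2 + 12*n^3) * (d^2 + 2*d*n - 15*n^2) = d^5 + 2*d^4*n - 28*d^3*n^2 - 14*d^2*n^3 + 219*d*n^4 - 180*n^5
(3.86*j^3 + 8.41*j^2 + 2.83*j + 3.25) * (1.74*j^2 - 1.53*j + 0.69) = 6.7164*j^5 + 8.7276*j^4 - 5.2797*j^3 + 7.128*j^2 - 3.0198*j + 2.2425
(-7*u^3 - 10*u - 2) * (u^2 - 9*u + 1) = -7*u^5 + 63*u^4 - 17*u^3 + 88*u^2 + 8*u - 2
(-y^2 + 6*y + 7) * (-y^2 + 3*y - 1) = y^4 - 9*y^3 + 12*y^2 + 15*y - 7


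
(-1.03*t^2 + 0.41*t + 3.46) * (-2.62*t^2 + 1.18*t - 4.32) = 2.6986*t^4 - 2.2896*t^3 - 4.1318*t^2 + 2.3116*t - 14.9472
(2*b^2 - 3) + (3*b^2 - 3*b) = 5*b^2 - 3*b - 3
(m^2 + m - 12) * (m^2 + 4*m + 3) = m^4 + 5*m^3 - 5*m^2 - 45*m - 36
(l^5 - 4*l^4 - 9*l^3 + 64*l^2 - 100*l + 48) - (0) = l^5 - 4*l^4 - 9*l^3 + 64*l^2 - 100*l + 48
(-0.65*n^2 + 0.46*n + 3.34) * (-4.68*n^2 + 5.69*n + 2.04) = 3.042*n^4 - 5.8513*n^3 - 14.3398*n^2 + 19.943*n + 6.8136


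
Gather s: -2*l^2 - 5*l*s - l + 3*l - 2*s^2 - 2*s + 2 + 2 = -2*l^2 + 2*l - 2*s^2 + s*(-5*l - 2) + 4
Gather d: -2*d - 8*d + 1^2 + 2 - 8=-10*d - 5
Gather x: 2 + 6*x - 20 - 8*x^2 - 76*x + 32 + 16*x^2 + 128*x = 8*x^2 + 58*x + 14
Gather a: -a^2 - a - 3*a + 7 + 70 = -a^2 - 4*a + 77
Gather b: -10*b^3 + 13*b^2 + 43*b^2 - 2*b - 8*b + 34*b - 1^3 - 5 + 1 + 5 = -10*b^3 + 56*b^2 + 24*b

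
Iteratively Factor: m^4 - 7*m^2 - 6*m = (m - 3)*(m^3 + 3*m^2 + 2*m) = (m - 3)*(m + 1)*(m^2 + 2*m) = m*(m - 3)*(m + 1)*(m + 2)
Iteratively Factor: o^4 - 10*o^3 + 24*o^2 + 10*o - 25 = (o + 1)*(o^3 - 11*o^2 + 35*o - 25) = (o - 5)*(o + 1)*(o^2 - 6*o + 5) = (o - 5)*(o - 1)*(o + 1)*(o - 5)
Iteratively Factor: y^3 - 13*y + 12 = (y - 3)*(y^2 + 3*y - 4) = (y - 3)*(y + 4)*(y - 1)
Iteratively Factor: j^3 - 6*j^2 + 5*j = (j - 5)*(j^2 - j) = j*(j - 5)*(j - 1)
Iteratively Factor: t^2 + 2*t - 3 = (t - 1)*(t + 3)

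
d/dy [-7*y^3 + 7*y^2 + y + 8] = -21*y^2 + 14*y + 1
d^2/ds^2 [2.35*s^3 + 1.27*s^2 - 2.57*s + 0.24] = 14.1*s + 2.54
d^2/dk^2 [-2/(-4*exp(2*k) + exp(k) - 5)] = 2*((1 - 16*exp(k))*(4*exp(2*k) - exp(k) + 5) + 2*(8*exp(k) - 1)^2*exp(k))*exp(k)/(4*exp(2*k) - exp(k) + 5)^3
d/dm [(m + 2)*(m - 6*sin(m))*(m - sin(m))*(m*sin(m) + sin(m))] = -(m + 1)*(m + 2)*(m - 6*sin(m))*(cos(m) - 1)*sin(m) - (m + 1)*(m + 2)*(m - sin(m))*(6*cos(m) - 1)*sin(m) + (m + 1)*(m - 6*sin(m))*(m - sin(m))*sin(m) + (m + 2)*(m - 6*sin(m))*(m - sin(m))*(m*cos(m) + sqrt(2)*sin(m + pi/4))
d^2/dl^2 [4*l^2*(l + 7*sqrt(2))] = 24*l + 56*sqrt(2)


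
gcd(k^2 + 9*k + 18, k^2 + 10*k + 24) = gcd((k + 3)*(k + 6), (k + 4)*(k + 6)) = k + 6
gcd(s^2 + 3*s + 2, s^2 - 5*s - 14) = s + 2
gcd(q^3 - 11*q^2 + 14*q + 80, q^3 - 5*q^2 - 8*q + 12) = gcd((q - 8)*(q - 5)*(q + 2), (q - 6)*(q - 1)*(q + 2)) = q + 2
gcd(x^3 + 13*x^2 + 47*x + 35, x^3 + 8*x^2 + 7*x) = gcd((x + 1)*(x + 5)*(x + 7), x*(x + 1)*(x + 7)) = x^2 + 8*x + 7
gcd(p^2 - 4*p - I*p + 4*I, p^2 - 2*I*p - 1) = p - I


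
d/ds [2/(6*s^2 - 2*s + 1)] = 4*(1 - 6*s)/(6*s^2 - 2*s + 1)^2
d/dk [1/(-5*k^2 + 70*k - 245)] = 2*(k - 7)/(5*(k^2 - 14*k + 49)^2)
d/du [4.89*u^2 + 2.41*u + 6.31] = 9.78*u + 2.41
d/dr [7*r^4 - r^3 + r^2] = r*(28*r^2 - 3*r + 2)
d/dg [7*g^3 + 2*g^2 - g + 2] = 21*g^2 + 4*g - 1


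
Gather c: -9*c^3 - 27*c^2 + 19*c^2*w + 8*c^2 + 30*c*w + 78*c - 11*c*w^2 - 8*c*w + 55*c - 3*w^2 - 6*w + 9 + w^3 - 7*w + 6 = -9*c^3 + c^2*(19*w - 19) + c*(-11*w^2 + 22*w + 133) + w^3 - 3*w^2 - 13*w + 15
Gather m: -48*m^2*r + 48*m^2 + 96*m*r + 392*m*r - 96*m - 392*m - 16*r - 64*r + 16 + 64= m^2*(48 - 48*r) + m*(488*r - 488) - 80*r + 80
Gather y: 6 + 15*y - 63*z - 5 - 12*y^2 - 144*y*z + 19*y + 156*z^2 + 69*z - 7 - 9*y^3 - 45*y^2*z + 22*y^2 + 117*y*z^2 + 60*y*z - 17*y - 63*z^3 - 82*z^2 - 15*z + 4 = -9*y^3 + y^2*(10 - 45*z) + y*(117*z^2 - 84*z + 17) - 63*z^3 + 74*z^2 - 9*z - 2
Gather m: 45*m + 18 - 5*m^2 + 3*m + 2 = -5*m^2 + 48*m + 20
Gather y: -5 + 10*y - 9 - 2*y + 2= 8*y - 12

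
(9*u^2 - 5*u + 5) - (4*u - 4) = 9*u^2 - 9*u + 9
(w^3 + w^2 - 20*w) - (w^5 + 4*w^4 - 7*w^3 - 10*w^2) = -w^5 - 4*w^4 + 8*w^3 + 11*w^2 - 20*w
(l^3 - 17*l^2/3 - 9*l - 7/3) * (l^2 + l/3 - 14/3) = l^5 - 16*l^4/3 - 140*l^3/9 + 190*l^2/9 + 371*l/9 + 98/9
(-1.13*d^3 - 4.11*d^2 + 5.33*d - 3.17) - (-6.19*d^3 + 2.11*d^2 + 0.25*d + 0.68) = 5.06*d^3 - 6.22*d^2 + 5.08*d - 3.85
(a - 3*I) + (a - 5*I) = 2*a - 8*I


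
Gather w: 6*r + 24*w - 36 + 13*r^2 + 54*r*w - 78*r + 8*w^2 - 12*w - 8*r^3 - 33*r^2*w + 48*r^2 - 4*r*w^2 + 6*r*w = -8*r^3 + 61*r^2 - 72*r + w^2*(8 - 4*r) + w*(-33*r^2 + 60*r + 12) - 36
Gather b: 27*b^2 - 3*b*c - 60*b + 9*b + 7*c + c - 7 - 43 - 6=27*b^2 + b*(-3*c - 51) + 8*c - 56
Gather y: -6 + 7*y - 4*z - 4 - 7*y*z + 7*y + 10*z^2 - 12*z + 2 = y*(14 - 7*z) + 10*z^2 - 16*z - 8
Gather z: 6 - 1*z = 6 - z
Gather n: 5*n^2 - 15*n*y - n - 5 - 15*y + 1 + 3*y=5*n^2 + n*(-15*y - 1) - 12*y - 4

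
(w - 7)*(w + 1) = w^2 - 6*w - 7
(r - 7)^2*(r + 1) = r^3 - 13*r^2 + 35*r + 49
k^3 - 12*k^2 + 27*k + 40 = (k - 8)*(k - 5)*(k + 1)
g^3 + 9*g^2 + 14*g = g*(g + 2)*(g + 7)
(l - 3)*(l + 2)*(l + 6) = l^3 + 5*l^2 - 12*l - 36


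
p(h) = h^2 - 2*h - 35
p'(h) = 2*h - 2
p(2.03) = -34.94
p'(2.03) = 2.06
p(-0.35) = -34.18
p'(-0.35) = -2.70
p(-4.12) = -9.79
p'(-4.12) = -10.24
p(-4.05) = -10.50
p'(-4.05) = -10.10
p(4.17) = -25.95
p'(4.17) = 6.34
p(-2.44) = -24.17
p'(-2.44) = -6.88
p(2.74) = -32.97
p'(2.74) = 3.48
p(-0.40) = -34.04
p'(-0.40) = -2.80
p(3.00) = -32.00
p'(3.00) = 4.00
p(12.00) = 85.00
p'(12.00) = 22.00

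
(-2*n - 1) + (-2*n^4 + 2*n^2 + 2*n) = -2*n^4 + 2*n^2 - 1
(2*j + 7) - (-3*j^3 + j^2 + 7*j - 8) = 3*j^3 - j^2 - 5*j + 15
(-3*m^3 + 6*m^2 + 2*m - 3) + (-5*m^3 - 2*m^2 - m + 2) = -8*m^3 + 4*m^2 + m - 1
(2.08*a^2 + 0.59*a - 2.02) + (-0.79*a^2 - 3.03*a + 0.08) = 1.29*a^2 - 2.44*a - 1.94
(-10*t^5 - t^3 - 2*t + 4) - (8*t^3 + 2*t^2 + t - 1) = -10*t^5 - 9*t^3 - 2*t^2 - 3*t + 5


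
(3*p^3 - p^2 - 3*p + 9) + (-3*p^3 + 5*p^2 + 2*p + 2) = 4*p^2 - p + 11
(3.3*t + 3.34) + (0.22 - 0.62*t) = 2.68*t + 3.56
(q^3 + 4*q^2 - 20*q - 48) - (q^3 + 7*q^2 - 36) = -3*q^2 - 20*q - 12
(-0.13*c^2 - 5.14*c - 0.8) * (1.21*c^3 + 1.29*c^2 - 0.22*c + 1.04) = -0.1573*c^5 - 6.3871*c^4 - 7.57*c^3 - 0.0364*c^2 - 5.1696*c - 0.832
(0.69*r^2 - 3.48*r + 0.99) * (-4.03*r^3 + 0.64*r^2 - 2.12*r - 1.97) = -2.7807*r^5 + 14.466*r^4 - 7.6797*r^3 + 6.6519*r^2 + 4.7568*r - 1.9503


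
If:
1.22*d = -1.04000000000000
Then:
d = -0.85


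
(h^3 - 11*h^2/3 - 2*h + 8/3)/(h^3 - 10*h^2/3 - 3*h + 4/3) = (3*h - 2)/(3*h - 1)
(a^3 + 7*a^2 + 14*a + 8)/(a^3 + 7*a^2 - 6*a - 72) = (a^2 + 3*a + 2)/(a^2 + 3*a - 18)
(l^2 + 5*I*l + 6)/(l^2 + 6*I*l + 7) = (l + 6*I)/(l + 7*I)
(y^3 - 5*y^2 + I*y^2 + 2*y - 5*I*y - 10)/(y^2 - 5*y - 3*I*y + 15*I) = (y^2 + I*y + 2)/(y - 3*I)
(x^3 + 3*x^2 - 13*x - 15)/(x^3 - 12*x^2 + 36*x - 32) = (x^3 + 3*x^2 - 13*x - 15)/(x^3 - 12*x^2 + 36*x - 32)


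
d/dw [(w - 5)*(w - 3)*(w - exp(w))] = (1 - exp(w))*(w - 5)*(w - 3) + (w - 5)*(w - exp(w)) + (w - 3)*(w - exp(w))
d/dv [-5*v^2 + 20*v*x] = -10*v + 20*x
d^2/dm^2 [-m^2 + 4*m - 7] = -2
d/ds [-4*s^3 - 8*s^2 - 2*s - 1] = -12*s^2 - 16*s - 2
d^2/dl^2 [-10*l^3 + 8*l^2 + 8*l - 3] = 16 - 60*l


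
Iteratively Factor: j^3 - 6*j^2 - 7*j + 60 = (j - 4)*(j^2 - 2*j - 15) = (j - 4)*(j + 3)*(j - 5)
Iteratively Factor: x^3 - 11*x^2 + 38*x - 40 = (x - 5)*(x^2 - 6*x + 8) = (x - 5)*(x - 2)*(x - 4)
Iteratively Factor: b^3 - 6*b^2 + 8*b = (b - 2)*(b^2 - 4*b) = b*(b - 2)*(b - 4)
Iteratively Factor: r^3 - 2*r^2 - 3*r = (r)*(r^2 - 2*r - 3) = r*(r - 3)*(r + 1)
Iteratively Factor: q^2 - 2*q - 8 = (q - 4)*(q + 2)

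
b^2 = b^2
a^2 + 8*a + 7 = (a + 1)*(a + 7)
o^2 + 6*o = o*(o + 6)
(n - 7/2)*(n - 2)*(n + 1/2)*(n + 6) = n^4 + n^3 - 103*n^2/4 + 29*n + 21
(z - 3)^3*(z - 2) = z^4 - 11*z^3 + 45*z^2 - 81*z + 54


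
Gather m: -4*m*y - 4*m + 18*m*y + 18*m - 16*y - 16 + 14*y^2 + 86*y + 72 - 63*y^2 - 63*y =m*(14*y + 14) - 49*y^2 + 7*y + 56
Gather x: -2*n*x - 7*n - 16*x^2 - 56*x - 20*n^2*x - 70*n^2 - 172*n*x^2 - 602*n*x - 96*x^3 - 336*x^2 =-70*n^2 - 7*n - 96*x^3 + x^2*(-172*n - 352) + x*(-20*n^2 - 604*n - 56)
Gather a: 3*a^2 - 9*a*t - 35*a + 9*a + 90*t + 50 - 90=3*a^2 + a*(-9*t - 26) + 90*t - 40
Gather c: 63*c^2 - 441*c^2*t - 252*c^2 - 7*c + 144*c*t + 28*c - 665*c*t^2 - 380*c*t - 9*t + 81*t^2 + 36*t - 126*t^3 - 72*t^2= c^2*(-441*t - 189) + c*(-665*t^2 - 236*t + 21) - 126*t^3 + 9*t^2 + 27*t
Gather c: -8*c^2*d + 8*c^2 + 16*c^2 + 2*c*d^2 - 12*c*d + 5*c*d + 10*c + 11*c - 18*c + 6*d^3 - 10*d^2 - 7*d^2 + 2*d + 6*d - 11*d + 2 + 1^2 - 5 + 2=c^2*(24 - 8*d) + c*(2*d^2 - 7*d + 3) + 6*d^3 - 17*d^2 - 3*d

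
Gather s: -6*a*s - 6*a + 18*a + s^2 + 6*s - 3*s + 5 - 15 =12*a + s^2 + s*(3 - 6*a) - 10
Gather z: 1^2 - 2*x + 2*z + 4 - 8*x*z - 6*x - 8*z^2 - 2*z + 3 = -8*x*z - 8*x - 8*z^2 + 8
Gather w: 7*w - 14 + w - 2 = 8*w - 16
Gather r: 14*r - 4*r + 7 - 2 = 10*r + 5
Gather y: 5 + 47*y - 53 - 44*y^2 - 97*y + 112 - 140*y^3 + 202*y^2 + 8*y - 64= -140*y^3 + 158*y^2 - 42*y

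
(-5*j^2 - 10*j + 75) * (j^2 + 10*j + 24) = -5*j^4 - 60*j^3 - 145*j^2 + 510*j + 1800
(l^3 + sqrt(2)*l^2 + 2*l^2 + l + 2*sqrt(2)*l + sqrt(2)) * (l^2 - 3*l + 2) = l^5 - l^4 + sqrt(2)*l^4 - 3*l^3 - sqrt(2)*l^3 - 3*sqrt(2)*l^2 + l^2 + sqrt(2)*l + 2*l + 2*sqrt(2)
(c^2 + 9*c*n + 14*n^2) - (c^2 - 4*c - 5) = 9*c*n + 4*c + 14*n^2 + 5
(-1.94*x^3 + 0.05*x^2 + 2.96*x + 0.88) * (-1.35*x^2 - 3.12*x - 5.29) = 2.619*x^5 + 5.9853*x^4 + 6.1106*x^3 - 10.6877*x^2 - 18.404*x - 4.6552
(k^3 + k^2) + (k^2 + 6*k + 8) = k^3 + 2*k^2 + 6*k + 8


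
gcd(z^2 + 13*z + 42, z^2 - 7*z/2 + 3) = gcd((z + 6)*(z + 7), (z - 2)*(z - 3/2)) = 1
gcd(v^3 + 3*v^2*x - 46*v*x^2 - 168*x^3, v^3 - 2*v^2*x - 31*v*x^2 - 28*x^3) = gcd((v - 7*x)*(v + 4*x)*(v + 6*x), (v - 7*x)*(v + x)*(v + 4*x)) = -v^2 + 3*v*x + 28*x^2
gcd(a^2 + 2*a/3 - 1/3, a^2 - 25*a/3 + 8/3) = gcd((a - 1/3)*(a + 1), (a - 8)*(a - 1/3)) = a - 1/3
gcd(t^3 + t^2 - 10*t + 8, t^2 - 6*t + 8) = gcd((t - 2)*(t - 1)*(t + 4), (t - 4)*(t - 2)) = t - 2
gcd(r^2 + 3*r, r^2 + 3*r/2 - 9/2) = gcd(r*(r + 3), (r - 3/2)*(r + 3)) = r + 3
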